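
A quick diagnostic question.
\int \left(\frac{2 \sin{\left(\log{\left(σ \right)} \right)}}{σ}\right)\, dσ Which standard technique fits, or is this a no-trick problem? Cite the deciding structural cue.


Verdict: u-substitution — viewed as a product, the integrand is a composition evaluated at \log{\left(σ \right)} times (a constant multiple of) that inner expression's derivative, so u = \log{\left(σ \right)} makes it elementary.


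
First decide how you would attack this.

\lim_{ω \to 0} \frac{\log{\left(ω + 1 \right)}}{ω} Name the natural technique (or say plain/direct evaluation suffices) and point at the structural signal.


Best approach: l'Hôpital's rule (0/0) — both numerator and denominator vanish at 0: the genuine 0/0 indeterminate that l'Hôpital exists for. Known elementary limits would finish this too — the rule just bypasses the case analysis.


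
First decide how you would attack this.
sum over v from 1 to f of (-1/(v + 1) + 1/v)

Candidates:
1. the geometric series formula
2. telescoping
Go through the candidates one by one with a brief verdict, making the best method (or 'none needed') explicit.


Technique: telescoping — difference-of-shifts structure (each term adds 1/v, then subtracts its one-index-advanced value, which the following term adds back) leaves only the first and last pieces standing.
- the geometric series formula — the term-to-term ratio drifts with the index — the one thing the geometric formula cannot absorb.
- telescoping: applies; the problem has the shape this method handles.


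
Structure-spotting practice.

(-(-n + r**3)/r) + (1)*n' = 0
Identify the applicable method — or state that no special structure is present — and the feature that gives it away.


Best approach: a linear integrating factor — linear in the unknown with genuine forcing: multiply through by the exponential of the integrated coefficient and the left side closes into one derivative.


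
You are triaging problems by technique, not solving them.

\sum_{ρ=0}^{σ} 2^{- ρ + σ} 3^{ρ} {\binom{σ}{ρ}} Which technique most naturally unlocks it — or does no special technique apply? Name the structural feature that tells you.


Best approach: the binomial theorem — the summand is term ρ of a binomial expansion in 3 and 2; the whole sum is a single power.


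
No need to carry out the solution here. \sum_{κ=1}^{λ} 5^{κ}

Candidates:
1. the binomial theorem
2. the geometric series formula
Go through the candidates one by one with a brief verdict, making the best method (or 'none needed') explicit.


Verdict: the geometric series formula — each term is 5 times the previous one, so the geometric-series formula applies directly.
- the binomial theorem — no binomial coefficients pair up with complementary powers here.
- the geometric series formula — yes — fits the structure here.


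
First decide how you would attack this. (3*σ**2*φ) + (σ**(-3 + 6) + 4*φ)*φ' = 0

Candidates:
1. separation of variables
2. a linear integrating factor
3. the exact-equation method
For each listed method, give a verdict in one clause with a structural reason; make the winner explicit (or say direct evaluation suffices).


Technique: the exact-equation method — the compatibility test passes: the φ-derivative of 3*σ**2*φ matches the σ-derivative of (σ**(-3 + 6) + 4*φ), so integrate a potential.
- separation of variables — the two dependences are entangled, not a clean product of one-variable pieces.
- a linear integrating factor: a nonlinear term in the unknown puts this outside the integrating-factor template.
- the exact-equation method — a fit — the right tool for this form.


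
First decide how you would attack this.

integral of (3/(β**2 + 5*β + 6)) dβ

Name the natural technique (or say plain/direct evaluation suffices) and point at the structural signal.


Technique: partial fractions — break β**2 + 5*β + 6 into its roots and the integral splits into logarithm-sized bites.


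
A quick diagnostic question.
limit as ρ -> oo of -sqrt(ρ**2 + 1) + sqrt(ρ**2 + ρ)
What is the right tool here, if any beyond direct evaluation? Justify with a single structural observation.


Method: conjugate multiplication — two divergent pieces with a minus sign between them and a radical in the mix: rationalize sqrt(ρ**2 + ρ) - sqrt(ρ**2 + 1) before any limit law applies.


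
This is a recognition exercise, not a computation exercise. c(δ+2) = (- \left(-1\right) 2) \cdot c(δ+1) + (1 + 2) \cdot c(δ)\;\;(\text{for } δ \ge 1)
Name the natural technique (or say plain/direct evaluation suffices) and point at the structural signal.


Best approach: the characteristic-root method — no index-dependence in the weights and nothing inhomogeneous: classic characteristic-equation setup.


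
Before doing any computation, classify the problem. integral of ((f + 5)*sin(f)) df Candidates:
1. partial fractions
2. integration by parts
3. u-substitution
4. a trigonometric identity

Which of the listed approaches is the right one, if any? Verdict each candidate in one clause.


Verdict: integration by parts — the integrand splits as f + 5 times sin(f) — repeatedly differentiating the polynomial part kills it, which is the parts ladder.
- partial fractions: the expression is not a ratio of polynomials that decomposes further.
- integration by parts: applicable, and directly so.
- u-substitution: no subexpression of the integrand pairs with its own derivative as a factor — individual terms may offer their own substitutions, but any change of variable covering the whole integral would have to be constructed from outside the expression.
- a trigonometric identity: no identity rewrites this into an easier trigonometric form.


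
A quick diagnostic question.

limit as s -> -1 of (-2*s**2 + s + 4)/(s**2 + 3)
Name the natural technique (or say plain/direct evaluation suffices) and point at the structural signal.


Verdict: no special technique — nothing blocks direct substitution at -1: plug in and finish.


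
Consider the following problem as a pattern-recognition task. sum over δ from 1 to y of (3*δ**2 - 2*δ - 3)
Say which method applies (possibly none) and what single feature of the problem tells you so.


Verdict: no special technique — recognize the absence of structure: constant-multiple powers of δ summed plainly, no special method required.


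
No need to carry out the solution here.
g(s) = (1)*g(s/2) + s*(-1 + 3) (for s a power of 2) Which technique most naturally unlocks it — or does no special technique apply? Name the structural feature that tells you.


Technique: the master substitution — the argument contracts 2-fold per step: reindex s exponentially and solve the linear recurrence in the new index.


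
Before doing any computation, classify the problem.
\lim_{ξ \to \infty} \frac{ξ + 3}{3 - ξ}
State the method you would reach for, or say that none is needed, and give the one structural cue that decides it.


Best approach: dominant-term comparison — growth-rate triage: the leading powers of ξ decide the limit, everything else is noise. l'Hôpital's at-infinity variant applies to the expression viewed as a single quotient; the leading-term comparison is the direct route.


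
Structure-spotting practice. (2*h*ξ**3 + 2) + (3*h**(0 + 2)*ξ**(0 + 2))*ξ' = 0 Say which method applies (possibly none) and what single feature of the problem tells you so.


Verdict: the exact-equation method — equality of cross partials is the green light — assemble the potential function term by term.


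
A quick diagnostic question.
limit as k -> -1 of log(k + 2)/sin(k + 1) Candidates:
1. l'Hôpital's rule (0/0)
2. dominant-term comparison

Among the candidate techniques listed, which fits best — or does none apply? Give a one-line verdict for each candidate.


Best approach: l'Hôpital's rule (0/0) — both numerator and denominator vanish at -1: the genuine 0/0 indeterminate that l'Hôpital exists for. A local series expansion at the point resolves it as well; the rule is the packaged version of that step.
- l'Hôpital's rule (0/0): applies; the problem has the shape this method handles.
- dominant-term comparison: this limit is not decided by comparing polynomial growth at infinity.


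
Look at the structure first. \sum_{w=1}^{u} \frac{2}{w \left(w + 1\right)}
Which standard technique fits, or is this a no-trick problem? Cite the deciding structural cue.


Best approach: telescoping — split \frac{2}{w \left(w + 1\right)} by partial fractions and the pieces are one function at shifted arguments — interior terms cancel.


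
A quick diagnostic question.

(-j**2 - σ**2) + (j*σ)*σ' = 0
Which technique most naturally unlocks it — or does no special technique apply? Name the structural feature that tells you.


Verdict: the homogeneous substitution — the slope is degree-zero homogeneous: the ratio substitution v = σ/j collapses it. A Bernoulli substitution is a fair alternative on this equation directly; the homogeneous reading takes it as given.


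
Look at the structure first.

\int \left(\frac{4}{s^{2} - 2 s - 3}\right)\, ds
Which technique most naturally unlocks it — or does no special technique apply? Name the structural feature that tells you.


Method: partial fractions — the denominator s^{2} - 2 s - 3 factors, so the quotient decomposes into elementary partial fractions term by term.


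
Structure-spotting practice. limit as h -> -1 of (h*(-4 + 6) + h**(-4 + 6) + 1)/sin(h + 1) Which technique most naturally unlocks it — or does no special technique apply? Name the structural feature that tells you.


Method: l'Hôpital's rule (0/0) — both numerator and denominator vanish at -1: the genuine 0/0 indeterminate that l'Hôpital exists for. Known elementary limits would finish this too — the rule just bypasses the case analysis.


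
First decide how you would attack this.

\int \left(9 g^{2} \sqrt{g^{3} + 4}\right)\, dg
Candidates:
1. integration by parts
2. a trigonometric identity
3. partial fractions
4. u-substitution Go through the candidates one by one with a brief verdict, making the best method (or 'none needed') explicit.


Diagnosis: u-substitution — structure check: outer function, inner expression g^{3} + 4, inner derivative as a factor — the classic u = g^{3} + 4 pattern.
- integration by parts: a polynomial factor is present, but its partner is not an exp, sine, or cosine of a degree-1 argument, nor a logarithm.
- a trigonometric identity: there is no trigonometric structure at all — the integrand carries no sine or cosine to rewrite.
- partial fractions — there is no rational-function structure to decompose.
- u-substitution — a fit — the right tool for this form.


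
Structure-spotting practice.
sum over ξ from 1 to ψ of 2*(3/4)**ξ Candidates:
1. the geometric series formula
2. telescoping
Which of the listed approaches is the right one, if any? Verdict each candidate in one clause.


Technique: the geometric series formula — consecutive terms stand in a fixed index-free ratio — the geometric sum formula closes it.
- the geometric series formula — a fit — the right tool for this form.
- telescoping: in the displayed form, no term reappears at a neighboring index to cancel against.


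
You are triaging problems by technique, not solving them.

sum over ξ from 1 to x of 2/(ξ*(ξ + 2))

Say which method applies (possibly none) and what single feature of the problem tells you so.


Diagnosis: telescoping — one partial-fraction pass turns 2/(ξ*(ξ + 2)) into a shifted difference, and shifted differences telescope.


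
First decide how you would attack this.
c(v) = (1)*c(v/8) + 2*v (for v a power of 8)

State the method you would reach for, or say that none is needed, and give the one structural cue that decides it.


Method: the master substitution — the index is divided (v/8), not shifted — substitute v = 8^m to straighten it into a shift recurrence.


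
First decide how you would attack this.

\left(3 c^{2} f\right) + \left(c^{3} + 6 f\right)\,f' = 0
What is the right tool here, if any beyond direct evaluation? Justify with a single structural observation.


Technique: the exact-equation method — equality of cross partials is the green light — assemble the potential function term by term.


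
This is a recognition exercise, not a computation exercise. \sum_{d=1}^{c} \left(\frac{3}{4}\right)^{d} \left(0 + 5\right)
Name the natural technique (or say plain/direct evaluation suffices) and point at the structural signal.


Verdict: the geometric series formula — term-over-term division gives \frac{3}{4} every time — index-free ratio, geometric sum formula applies.


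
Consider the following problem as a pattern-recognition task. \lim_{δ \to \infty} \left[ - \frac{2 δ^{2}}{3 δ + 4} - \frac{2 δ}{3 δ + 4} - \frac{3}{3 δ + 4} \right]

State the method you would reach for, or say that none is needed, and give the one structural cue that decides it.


Diagnosis: dominant-term comparison — as δ grows, only the highest-degree terms matter — compare leading terms and read the limit off. l'Hôpital's at-infinity variant applies to the expression viewed as a single quotient; the leading-term comparison is the direct route.


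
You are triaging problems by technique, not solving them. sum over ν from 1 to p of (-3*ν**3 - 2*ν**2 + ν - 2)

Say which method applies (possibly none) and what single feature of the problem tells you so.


Method: no special technique — recognize the absence of structure: constant-multiple powers of ν summed plainly, no special method required.


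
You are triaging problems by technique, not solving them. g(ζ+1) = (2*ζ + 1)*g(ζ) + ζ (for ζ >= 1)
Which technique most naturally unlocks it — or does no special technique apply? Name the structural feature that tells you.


Method: a summation factor — the coefficient 2*ζ + 1 drifts with the index, so no fixed root exists; normalizing by the cumulative product telescopes it.


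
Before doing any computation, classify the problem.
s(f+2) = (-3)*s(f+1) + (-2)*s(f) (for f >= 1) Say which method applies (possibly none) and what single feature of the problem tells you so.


Verdict: the characteristic-root method — shift-invariance with fixed coefficients calls for exponential trials; the characteristic polynomial finds every r^f.


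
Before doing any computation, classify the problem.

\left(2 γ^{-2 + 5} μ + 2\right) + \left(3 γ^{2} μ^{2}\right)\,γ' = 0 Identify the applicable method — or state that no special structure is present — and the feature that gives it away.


Diagnosis: the exact-equation method — equality of cross partials is the green light — assemble the potential function term by term.


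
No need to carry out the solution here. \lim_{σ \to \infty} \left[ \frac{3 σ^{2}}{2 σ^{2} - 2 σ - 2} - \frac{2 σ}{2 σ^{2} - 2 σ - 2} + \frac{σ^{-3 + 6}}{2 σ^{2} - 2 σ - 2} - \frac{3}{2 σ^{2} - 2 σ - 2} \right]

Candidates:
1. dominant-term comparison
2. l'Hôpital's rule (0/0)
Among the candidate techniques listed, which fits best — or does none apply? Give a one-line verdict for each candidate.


Verdict: dominant-term comparison — as σ grows, only the highest-degree terms matter — compare leading terms and read the limit off.
- dominant-term comparison: applies; the problem has the shape this method handles.
- l'Hôpital's rule (0/0): as a single quotient the expression runs to ∞/∞ at the limit point — an at-infinity form of the rule would apply, though the leading-growth comparison is the direct reading.


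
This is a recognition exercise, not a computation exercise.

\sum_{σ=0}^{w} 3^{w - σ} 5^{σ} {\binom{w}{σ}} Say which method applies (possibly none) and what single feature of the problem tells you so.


Diagnosis: the binomial theorem — terms weighting {\binom{w}{σ}} against matched powers of 5 and 3 reassemble into (5 + 3)^w by the binomial theorem.


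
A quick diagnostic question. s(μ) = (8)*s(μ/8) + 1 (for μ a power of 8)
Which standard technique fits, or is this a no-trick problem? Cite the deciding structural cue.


Diagnosis: the master substitution — a divide-and-conquer shape: argument μ/8, so change variables with μ = 8^m and solve the linear version.


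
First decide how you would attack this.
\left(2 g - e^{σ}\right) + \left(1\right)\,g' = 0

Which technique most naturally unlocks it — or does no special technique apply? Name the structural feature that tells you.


Best approach: a linear integrating factor — first power of g, nonzero forcing: the integrating-factor recipe applies verbatim with p = 2.


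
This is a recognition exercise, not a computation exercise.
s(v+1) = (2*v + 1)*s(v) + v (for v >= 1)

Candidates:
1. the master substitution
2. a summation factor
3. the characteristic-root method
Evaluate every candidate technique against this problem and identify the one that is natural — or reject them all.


Diagnosis: a summation factor — it is first-order linear but the coefficient 2*v + 1 depends on the index, so multiply through by a summation factor to telescope it.
- the master substitution — the recursion shifts the index rather than dividing it.
- a summation factor — yes, a natural case for it.
- the characteristic-root method: the coefficients change with the index, which the root method cannot absorb.


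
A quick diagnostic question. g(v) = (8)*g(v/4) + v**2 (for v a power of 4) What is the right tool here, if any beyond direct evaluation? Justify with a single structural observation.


Verdict: the master substitution — the index is divided (v/4), not shifted — substitute v = 4^m to straighten it into a shift recurrence.


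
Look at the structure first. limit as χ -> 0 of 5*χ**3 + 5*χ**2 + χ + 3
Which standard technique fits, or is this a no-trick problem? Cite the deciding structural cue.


Diagnosis: no special technique — the expression is continuous at 0 — substitute and evaluate; no indeterminate form appears.


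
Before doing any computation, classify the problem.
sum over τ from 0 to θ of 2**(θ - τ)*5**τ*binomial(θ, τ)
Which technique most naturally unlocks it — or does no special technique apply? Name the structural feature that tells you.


Method: the binomial theorem — terms weighting binomial(θ, τ) against matched powers of 5 and 2 reassemble into (5 + 2)^θ by the binomial theorem.


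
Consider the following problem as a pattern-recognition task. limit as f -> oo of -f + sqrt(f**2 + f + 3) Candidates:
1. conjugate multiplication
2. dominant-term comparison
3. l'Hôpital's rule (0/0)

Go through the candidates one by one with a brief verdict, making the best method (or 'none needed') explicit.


Technique: conjugate multiplication — turning the difference into a conjugate-rationalized ratio makes the limit readable.
- conjugate multiplication: a fit — the right tool for this form.
- dominant-term comparison — leading-power comparison does not apply to this form.
- l'Hôpital's rule (0/0) — no quotient structure at all: the clash is ∞ minus ∞, which rationalizing converts into a tractable ratio.


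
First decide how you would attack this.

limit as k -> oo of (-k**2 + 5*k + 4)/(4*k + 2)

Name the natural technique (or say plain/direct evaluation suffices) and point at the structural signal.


Technique: dominant-term comparison — at large k only the top-degree terms survive; compare the leading terms and the limit falls out. l'Hôpital's at-infinity variant applies to the expression viewed as a single quotient; the leading-term comparison is the direct route.


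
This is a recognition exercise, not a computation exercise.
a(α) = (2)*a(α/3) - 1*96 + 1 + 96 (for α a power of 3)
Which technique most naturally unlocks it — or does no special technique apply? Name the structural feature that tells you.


Best approach: the master substitution — divide-the-index recursion (α/3 inside the call) straightens out once the index is rewritten as 3^m.


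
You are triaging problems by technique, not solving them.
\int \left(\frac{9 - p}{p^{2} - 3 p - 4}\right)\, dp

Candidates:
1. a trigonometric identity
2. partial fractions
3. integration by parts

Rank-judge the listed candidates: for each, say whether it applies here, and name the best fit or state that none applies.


Best approach: partial fractions — each factor of p^{2} - 3 p - 4 owns one elementary piece of the integrand — separate them and integrate piecewise.
- a trigonometric identity: no sine or cosine appears, so there is nothing for a trigonometric identity to act on.
- partial fractions: yes, a natural case for it.
- integration by parts: the integrand does not split as a nonconstant polynomial times an exp, sine, cosine of a linear argument, or logarithm — no polynomial-kernel parts product to differentiate one side of.


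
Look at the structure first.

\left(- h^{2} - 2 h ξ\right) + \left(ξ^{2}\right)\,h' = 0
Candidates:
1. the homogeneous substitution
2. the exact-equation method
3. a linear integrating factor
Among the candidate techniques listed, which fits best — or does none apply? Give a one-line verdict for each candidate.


Verdict: the homogeneous substitution — scaling ξ and h together leaves the slope fixed — it depends only on h/ξ, so substitute the ratio. A Bernoulli rewrite works here as the equation stands — the homogeneous substitution is the more immediate reading.
- the homogeneous substitution: yes — fits the structure here.
- the exact-equation method: the mixed partial derivatives differ, so the left side is not a total differential.
- a linear integrating factor — a nonlinear term in the unknown puts this outside the integrating-factor template.


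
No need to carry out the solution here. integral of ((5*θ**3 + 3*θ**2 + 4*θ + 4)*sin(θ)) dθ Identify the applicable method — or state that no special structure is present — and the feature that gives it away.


Verdict: integration by parts — a polynomial factor 5*θ**3 + 3*θ**2 + 4*θ + 4 multiplies sin(θ); differentiating 5*θ**3 + 3*θ**2 + 4*θ + 4 lowers its degree while sin(θ) integrates cleanly, so parts wins.


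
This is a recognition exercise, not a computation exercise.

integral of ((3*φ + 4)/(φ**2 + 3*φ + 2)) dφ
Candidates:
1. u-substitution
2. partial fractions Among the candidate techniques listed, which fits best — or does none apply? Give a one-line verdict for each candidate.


Method: partial fractions — rational integrand, reducible denominator φ**2 + 3*φ + 2: decompose first, integrate second.
- u-substitution — no subexpression of the integrand pairs with its own derivative as a factor — individual terms may offer their own substitutions, but any change of variable covering the whole integral would have to be constructed from outside the expression.
- partial fractions — yes — fits the structure here.


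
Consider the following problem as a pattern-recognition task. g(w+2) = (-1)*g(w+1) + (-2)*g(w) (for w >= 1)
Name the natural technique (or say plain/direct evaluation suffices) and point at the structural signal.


Technique: the characteristic-root method — every coefficient is a fixed number and the forcing is zero — substitute r^w and read off the root equation.


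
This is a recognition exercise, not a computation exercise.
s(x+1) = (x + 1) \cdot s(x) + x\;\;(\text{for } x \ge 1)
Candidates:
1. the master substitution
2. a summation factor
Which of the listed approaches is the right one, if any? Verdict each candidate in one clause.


Technique: a summation factor — normalize by the running product of x + 1: the left side becomes a difference, and differences sum.
- the master substitution — the recursion steps by a constant offset, so exponential reindexing is pointless.
- a summation factor: applicable, and directly so.


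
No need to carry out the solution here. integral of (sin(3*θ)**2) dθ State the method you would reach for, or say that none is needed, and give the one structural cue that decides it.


Diagnosis: a trigonometric identity — reduce sin(3*θ)**2 with the power-reduction formula and the integral becomes first-degree trigonometry.


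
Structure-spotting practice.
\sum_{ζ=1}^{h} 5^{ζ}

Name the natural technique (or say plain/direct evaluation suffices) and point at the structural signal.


Technique: the geometric series formula — check a ratio of consecutive terms: it is 5, independent of the index, so the geometric formula closes the sum.


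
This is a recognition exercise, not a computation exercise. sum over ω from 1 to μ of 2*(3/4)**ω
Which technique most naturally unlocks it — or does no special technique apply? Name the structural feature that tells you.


Best approach: the geometric series formula — check a ratio of consecutive terms: it is 3/4, independent of the index, so the geometric formula closes the sum.


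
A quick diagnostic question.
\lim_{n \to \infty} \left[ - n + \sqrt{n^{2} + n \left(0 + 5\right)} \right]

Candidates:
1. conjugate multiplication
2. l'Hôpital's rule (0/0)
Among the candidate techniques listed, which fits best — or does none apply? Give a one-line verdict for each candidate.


Diagnosis: conjugate multiplication — divergence minus divergence hides a finite answer — expose it by pairing \sqrt{n^{2} + n \left(0 + 5\right)} - n with its conjugate.
- conjugate multiplication — yes — fits the structure here.
- l'Hôpital's rule (0/0) — the expression is a difference driving to ∞ − ∞, not a 0/0 quotient — there is no ratio for the rule to differentiate.


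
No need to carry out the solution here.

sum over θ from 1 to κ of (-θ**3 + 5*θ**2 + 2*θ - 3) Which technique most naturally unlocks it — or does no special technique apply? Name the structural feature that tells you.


Method: no special technique — no cancellation, no constant ratio, no binomial weights — just polynomial terms summed directly.


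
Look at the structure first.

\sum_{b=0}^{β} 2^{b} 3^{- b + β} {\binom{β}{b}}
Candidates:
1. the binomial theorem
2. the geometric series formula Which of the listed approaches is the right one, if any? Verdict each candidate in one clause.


Diagnosis: the binomial theorem — binomial coefficients against complementary powers of 2 and 3: recognize the binomial expansion and resum.
- the binomial theorem: yes, a natural case for it.
- the geometric series formula: there is no constant term-to-term ratio.


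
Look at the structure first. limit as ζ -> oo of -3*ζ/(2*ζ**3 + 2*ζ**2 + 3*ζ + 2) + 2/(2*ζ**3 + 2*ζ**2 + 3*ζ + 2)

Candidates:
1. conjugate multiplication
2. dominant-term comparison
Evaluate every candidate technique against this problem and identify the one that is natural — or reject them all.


Diagnosis: dominant-term comparison — growth-rate triage: the leading powers of ζ decide the limit, everything else is noise.
- conjugate multiplication: multiplying by a conjugate would not remove any indeterminacy here.
- dominant-term comparison — a fit — the right tool for this form.


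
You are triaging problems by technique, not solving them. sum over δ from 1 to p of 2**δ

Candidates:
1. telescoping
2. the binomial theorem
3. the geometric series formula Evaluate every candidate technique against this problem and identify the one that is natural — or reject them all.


Verdict: the geometric series formula — term-over-term division gives 2 every time — index-free ratio, geometric sum formula applies.
- telescoping: computed from the summand as displayed, the partial sums build up without the pairwise collapse telescoping exploits.
- the binomial theorem: there is no sum-raised-to-a-power identity hiding in these terms.
- the geometric series formula — applies; the problem has the shape this method handles.


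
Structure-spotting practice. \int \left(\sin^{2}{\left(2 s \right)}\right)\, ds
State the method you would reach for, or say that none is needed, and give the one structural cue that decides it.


Technique: a trigonometric identity — even powers like \sin^{2}{\left(2 s \right)} never integrate directly; the half-angle identity lowers the degree first.


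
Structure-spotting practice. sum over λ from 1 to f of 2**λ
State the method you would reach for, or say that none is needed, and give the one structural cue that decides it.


Method: the geometric series formula — term-over-term division gives 2 every time — index-free ratio, geometric sum formula applies.


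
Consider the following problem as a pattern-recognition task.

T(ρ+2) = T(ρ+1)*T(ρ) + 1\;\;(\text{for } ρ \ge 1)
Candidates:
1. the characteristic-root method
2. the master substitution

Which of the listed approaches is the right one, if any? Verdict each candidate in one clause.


Method: no special technique — the recurrence is nonlinear in the sequence terms; no linear-recurrence method fits it as written — one iterates or studies it directly.
- the characteristic-root method: nonlinearity rules out exponential-mode superposition from the start.
- the master substitution — no fixed divisor shrinks the index between calls.


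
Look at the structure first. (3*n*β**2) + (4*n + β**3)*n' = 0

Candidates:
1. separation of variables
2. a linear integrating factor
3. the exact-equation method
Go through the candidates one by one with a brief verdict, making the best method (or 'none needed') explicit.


Technique: the exact-equation method — checking ∂/∂n of 3*n*β**2 against ∂/∂β of 4*n + β**3: they match — the equation is exact as it stands.
- separation of variables — no algebra isolates the independent variable on one side and the unknown on the other.
- a linear integrating factor: the unknown enters nonlinearly (through a power, a denominator, or a transcendental function), which the linear integrating-factor recipe cannot absorb as-is — any repair would come from a preliminary substitution, not the factor.
- the exact-equation method — applies; the problem has the shape this method handles.


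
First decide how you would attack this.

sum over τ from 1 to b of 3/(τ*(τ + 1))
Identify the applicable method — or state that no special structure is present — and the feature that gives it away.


Verdict: telescoping — one partial-fraction pass turns 3/(τ*(τ + 1)) into a shifted difference, and shifted differences telescope.


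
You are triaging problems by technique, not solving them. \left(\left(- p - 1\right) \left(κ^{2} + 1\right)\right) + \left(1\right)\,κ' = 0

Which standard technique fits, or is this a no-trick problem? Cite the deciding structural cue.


Best approach: separation of variables — all dependence on the two variables factors apart, the defining separable shape.


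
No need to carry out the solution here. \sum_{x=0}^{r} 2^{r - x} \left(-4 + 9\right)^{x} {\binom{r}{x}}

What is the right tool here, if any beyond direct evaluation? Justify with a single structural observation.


Diagnosis: the binomial theorem — {\binom{r}{x}} weighting matched powers of (-4 + 9) and 2 is the expanded form of ((-4 + 9) + 2)^r — fold it back up.


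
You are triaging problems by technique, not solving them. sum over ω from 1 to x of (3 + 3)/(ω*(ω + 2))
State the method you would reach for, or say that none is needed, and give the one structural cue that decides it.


Method: telescoping — the denominator's roots in (3 + 3)/(ω*(ω + 2)) sit an integer apart: decomposition produces a self-cancelling chain.


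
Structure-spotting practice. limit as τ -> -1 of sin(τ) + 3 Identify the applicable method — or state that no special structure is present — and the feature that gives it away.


Best approach: no special technique — no zero denominators, no indeterminate clash at -1 — substitute and read off the value.


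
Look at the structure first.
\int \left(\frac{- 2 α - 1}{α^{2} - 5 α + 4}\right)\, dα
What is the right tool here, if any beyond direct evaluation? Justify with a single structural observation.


Technique: partial fractions — the bottom factors while the top stays lower-degree — split into simple fractions and integrate piece by piece.


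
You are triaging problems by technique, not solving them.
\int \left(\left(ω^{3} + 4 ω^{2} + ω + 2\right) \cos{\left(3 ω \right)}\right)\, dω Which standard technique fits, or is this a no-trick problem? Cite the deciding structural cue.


Verdict: integration by parts — differentiate ω^{3} + 4 ω^{2} + ω + 2, integrate \cos{\left(3 ω \right)}: each pass lowers the polynomial degree, so parts terminates.


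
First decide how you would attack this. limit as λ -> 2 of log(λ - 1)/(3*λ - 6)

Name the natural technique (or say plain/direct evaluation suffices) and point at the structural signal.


Method: l'Hôpital's rule (0/0) — both numerator and denominator vanish at 2: the genuine 0/0 indeterminate that l'Hôpital exists for. Expanding numerator and denominator to first order gives the same value — the rule automates exactly that.


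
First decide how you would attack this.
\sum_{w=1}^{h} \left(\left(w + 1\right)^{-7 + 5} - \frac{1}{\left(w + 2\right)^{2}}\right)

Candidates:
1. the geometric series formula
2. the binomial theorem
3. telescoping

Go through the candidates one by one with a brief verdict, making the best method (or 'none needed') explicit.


Verdict: telescoping — the summand is built as \left(w + 1\right)^{-7 + 5} minus its own successor — adjacent terms annihilate down the line.
- the geometric series formula — consecutive terms are not related by a fixed multiplier.
- the binomial theorem: the terms do not reassemble into a binomial power.
- telescoping — a fit — the right tool for this form.


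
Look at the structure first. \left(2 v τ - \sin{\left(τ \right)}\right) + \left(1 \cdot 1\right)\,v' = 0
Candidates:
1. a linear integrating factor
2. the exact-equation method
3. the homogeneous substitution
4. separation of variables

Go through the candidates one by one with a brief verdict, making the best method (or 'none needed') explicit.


Technique: a linear integrating factor — the unknown enters only to the first power against a nonzero forcing term — the integrating-factor template applies directly.
- a linear integrating factor: yes — fits the structure here.
- the exact-equation method: the mixed partial derivatives differ, so the left side is not a total differential.
- the homogeneous substitution: the slope changes under joint rescaling, failing the degree-zero test.
- separation of variables — no algebra isolates the independent variable on one side and the unknown on the other.


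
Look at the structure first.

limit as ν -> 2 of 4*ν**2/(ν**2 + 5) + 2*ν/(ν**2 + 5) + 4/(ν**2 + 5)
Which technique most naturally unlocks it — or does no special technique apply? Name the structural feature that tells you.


Technique: no special technique — no zero denominators, no indeterminate clash at 2 — substitute and read off the value.


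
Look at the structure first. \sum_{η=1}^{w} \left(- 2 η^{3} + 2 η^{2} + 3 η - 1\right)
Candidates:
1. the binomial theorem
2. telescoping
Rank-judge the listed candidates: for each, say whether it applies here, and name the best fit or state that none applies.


Best approach: no special technique — no ratio, no shift structure, no binomial pattern: sum the constant-multiple powers of η with known formulas.
- the binomial theorem — the summand does not match any term pattern of an expanded binomial power.
- telescoping — computed from the summand as displayed, the partial sums build up without the pairwise collapse telescoping exploits.


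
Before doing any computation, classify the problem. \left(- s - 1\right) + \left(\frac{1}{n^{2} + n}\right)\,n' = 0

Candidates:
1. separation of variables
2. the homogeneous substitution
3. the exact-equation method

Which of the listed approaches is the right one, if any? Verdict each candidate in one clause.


Diagnosis: separation of variables — all dependence on the two variables factors apart, the defining separable shape. Rearranged, this also fits the Bernoulli template directly; separation reads the product structure as given.
- separation of variables: applies; the problem has the shape this method handles.
- the homogeneous substitution: the slope changes under joint rescaling, failing the degree-zero test.
- the exact-equation method: any potential here is of the trivial single-variable kind; the exact method earns its name only with genuine cross terms.


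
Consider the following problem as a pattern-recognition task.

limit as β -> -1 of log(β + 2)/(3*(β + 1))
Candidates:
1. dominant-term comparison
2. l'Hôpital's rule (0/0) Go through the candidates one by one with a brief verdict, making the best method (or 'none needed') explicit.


Verdict: l'Hôpital's rule (0/0) — both numerator and denominator vanish at -1: the genuine 0/0 indeterminate that l'Hôpital exists for. Known elementary limits would finish this too — the rule just bypasses the case analysis.
- dominant-term comparison — this limit is not decided by comparing leading-term growth at infinity.
- l'Hôpital's rule (0/0) — yes, a natural case for it.


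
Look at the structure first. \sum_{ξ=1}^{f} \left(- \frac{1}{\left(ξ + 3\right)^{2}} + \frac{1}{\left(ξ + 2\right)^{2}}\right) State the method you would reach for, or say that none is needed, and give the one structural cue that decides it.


Technique: telescoping — the summand is \frac{1}{\left(ξ + 2\right)^{2}} minus the same expression shifted by one, so consecutive terms cancel in pairs.


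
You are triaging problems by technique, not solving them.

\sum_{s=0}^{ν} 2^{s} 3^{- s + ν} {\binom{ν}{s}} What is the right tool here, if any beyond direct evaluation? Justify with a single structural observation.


Diagnosis: the binomial theorem — {\binom{ν}{s}} weighting matched powers of 2 and 3 is the expanded form of (2 + 3)^ν — fold it back up.


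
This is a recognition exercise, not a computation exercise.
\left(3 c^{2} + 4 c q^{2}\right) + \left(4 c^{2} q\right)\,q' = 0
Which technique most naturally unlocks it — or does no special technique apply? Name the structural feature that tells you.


Technique: the exact-equation method — equality of cross partials is the green light — assemble the potential function term by term.


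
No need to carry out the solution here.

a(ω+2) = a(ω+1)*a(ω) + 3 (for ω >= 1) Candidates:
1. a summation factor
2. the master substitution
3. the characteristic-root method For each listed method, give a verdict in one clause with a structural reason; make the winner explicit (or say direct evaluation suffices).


Best approach: no special technique — the new term depends nonlinearly on the old ones, which disqualifies every superposition-based technique.
- a summation factor — the recursion is nonlinear — outside the first-order linear family a summation factor addresses.
- the master substitution: the recursion shifts the index rather than dividing it.
- the characteristic-root method: nonlinearity rules out exponential-mode superposition from the start.


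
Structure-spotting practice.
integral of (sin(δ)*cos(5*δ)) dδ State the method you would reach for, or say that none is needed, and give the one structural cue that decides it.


Diagnosis: a trigonometric identity — two sinusoids at different rates multiply in sin(δ)*cos(5*δ); the product-to-sum identity uncouples them.


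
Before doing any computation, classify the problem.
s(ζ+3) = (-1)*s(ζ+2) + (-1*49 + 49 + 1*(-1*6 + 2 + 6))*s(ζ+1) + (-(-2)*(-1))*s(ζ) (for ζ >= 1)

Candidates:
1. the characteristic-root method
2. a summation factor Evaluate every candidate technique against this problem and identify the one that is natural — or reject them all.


Verdict: the characteristic-root method — fixed numeric weights on consecutive terms and no forcing term added: the root method in its home territory.
- the characteristic-root method — a fit — the right tool for this form.
- a summation factor — a summation factor telescopes one-step recursions; this one carries higher-order memory.
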